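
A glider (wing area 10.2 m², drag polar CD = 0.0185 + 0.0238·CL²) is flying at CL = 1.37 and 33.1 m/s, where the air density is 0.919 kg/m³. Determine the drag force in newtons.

D = 324 N

CD = 0.0185 + 0.0238 × 1.37² = 0.06317
D = ½ρv²S·CD = ½ × 0.919 × 33.1² × 10.2 × 0.06317 = 324 N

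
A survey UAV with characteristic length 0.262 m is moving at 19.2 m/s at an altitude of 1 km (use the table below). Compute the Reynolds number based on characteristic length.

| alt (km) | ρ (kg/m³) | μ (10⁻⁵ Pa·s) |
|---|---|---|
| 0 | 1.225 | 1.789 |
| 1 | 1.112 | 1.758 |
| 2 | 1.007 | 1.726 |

Re = 3.18×10^5

At 1 km, from the table: ρ = 1.112 kg/m³, μ = 1.758×10⁻⁵ Pa·s.
Re = ρ·v·c/μ = 1.112 × 19.2 × 0.262 / (1.758×10⁻⁵) = 3.18×10^5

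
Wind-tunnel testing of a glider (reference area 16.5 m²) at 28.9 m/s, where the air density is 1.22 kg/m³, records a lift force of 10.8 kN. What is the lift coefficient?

From L = ½ρv²S·CL, rearranging gives CL = 2L/(ρv²S).
CL = 2 × 10800 / (1.22 × 28.9² × 16.5) = 1.28

CL = 1.28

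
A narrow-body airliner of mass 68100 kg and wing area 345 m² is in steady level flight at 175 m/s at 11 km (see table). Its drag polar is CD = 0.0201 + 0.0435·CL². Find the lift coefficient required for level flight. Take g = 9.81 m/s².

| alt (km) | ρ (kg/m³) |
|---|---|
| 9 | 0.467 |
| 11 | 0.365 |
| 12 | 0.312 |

At 11 km, from the table: ρ = 0.365 kg/m³.
Weight W = mg = 68100 × 9.81 = 6.6806×10^5 N; in level flight L = W.
q = ½ρv² = ½ × 0.365 × 175² = 5589 Pa.
CL = W/(q·S) = 6.6806×10^5 / (5589 × 345) = 0.3465.

CL = 0.346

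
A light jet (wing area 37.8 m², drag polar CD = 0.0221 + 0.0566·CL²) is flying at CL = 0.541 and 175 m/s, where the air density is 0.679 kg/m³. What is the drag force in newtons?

D = 15200 N

CD = 0.0221 + 0.0566 × 0.541² = 0.03867
D = ½ρv²S·CD = ½ × 0.679 × 175² × 37.8 × 0.03867 = 15200 N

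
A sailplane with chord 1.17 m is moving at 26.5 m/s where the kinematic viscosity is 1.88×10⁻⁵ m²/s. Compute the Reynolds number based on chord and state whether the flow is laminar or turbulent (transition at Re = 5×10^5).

Re = 1.65×10^6 (turbulent)

Re = v·c/ν = 26.5 × 1.17 / (1.88×10⁻⁵) = 1.65×10^6
Since 1.65×10^6 > 5×10^5, the flow is turbulent.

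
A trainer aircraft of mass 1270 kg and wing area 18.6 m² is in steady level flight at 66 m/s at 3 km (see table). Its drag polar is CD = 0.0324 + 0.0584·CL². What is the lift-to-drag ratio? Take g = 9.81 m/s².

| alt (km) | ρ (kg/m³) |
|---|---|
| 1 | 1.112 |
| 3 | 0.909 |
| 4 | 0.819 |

L/D = 8.66

At 3 km, from the table: ρ = 0.909 kg/m³.
Level flight ⇒ L = W = m·g = 1270 × 9.81 = 12459 N.
Dynamic pressure q = 0.5 × 0.909 × 66² = 1980 Pa.
CL = 2W/(ρv²S) = 2×12459/(0.909×66²×18.6) = 0.3383.
CD = 0.0324 + 0.0584 × 0.3383² = 0.03908.
L/D = CL/CD = 0.3383 / 0.03908 = 8.66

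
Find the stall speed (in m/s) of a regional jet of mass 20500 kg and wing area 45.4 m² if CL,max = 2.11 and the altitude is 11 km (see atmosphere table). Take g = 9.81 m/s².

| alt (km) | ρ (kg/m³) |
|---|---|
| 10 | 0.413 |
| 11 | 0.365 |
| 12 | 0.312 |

V_stall = 107 m/s

At 11 km, from the table: ρ = 0.365 kg/m³.
Stall occurs when L = W at CL,max. W = mg = 20500 × 9.81 = 2.011×10^5 N.
V_stall = √(2W/(ρ·S·CL,max)) = √(2 × 2.011×10^5 / (0.365 × 45.4 × 2.11))
V_stall = √11500 = 107 m/s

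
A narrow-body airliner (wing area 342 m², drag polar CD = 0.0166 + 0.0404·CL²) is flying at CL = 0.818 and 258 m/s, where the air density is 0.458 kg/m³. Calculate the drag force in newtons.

CD = 0.0166 + 0.0404 × 0.818² = 0.04363
D = ½ρv²S·CD = ½ × 0.458 × 258² × 342 × 0.04363 = 2.27×10^5 N

D = 2.27×10^5 N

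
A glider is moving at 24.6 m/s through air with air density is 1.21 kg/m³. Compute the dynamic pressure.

q = 366 Pa

q = ½ρv² = ½ × 1.21 × 24.6² = 366 Pa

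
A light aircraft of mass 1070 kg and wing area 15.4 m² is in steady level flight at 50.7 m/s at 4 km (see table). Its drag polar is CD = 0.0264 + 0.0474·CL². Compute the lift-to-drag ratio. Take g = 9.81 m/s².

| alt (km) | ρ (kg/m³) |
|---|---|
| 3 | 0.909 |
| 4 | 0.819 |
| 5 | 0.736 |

At 4 km, from the table: ρ = 0.819 kg/m³.
In steady level flight, lift balances weight: W = mg = 1070 × 9.81 = 10497 N.
Dynamic pressure q = 0.5 × 0.819 × 50.7² = 1053 Pa.
Required CL = L/(qS) = 10497/(1053·15.4) = 0.6475.
CD = 0.0264 + 0.0474 × 0.6475² = 0.04627.
L/D = CL/CD = 0.6475 / 0.04627 = 14

L/D = 14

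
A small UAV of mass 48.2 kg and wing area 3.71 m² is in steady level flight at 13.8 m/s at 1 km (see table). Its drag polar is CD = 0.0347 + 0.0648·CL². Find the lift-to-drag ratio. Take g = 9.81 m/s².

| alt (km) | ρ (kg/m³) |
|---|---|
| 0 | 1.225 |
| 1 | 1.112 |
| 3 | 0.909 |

L/D = 9.36

At 1 km, from the table: ρ = 1.112 kg/m³.
In steady level flight, lift balances weight: W = mg = 48.2 × 9.81 = 472.84 N.
q = ½ρv² = ½ × 1.112 × 13.8² = 105.9 Pa.
Required CL = L/(qS) = 472.84/(105.9·3.71) = 1.204.
CD = 0.0347 + 0.0648 × 1.204² = 0.1286.
L/D = CL/CD = 1.204 / 0.1286 = 9.36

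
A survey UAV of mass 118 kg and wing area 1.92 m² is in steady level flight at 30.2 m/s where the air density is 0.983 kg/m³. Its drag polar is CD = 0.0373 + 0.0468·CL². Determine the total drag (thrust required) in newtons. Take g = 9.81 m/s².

Weight W = mg = 118 × 9.81 = 1157.6 N; in level flight L = W.
q = ½ρv² = ½ × 0.983 × 30.2² = 448.3 Pa.
CL = 2W/(ρv²S) = 2×1157.6/(0.983×30.2²×1.92) = 1.345.
CD = 0.0373 + 0.0468 × 1.345² = 0.122.
D = q·S·CD = 448.3 × 1.92 × 0.122 = 105 N

D = 105 N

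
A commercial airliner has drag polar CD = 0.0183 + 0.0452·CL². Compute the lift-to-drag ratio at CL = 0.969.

L/D = 16

CD = 0.0183 + 0.0452 × 0.969² = 0.06074
L/D = CL/CD = 0.969 / 0.06074 = 16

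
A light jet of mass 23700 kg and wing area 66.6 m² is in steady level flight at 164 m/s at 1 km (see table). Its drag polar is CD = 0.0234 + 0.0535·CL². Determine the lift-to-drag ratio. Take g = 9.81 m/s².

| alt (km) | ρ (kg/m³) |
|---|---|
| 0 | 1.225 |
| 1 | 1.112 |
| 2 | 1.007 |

At 1 km, from the table: ρ = 1.112 kg/m³.
In steady level flight, lift balances weight: W = mg = 23700 × 9.81 = 2.325×10^5 N.
q = ½ρv² = ½ × 1.112 × 164² = 14950 Pa.
Required CL = L/(qS) = 2.325×10^5/(14950·66.6) = 0.2334.
CD = 0.0234 + 0.0535 × 0.2334² = 0.02632.
L/D = CL/CD = 0.2334 / 0.02632 = 8.87

L/D = 8.87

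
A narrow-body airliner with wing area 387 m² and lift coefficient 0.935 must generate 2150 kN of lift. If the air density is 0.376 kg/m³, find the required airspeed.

L = ½ρv²S·CL ⇒ v = √(2L/(ρ·S·CL))
v = √(2 × 2.15×10^6 / (0.376 × 387 × 0.935)) = √31610 = 178 m/s

v = 178 m/s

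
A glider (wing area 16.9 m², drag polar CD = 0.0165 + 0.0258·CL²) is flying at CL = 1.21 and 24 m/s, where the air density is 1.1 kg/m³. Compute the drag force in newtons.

D = 291 N

CD = 0.0165 + 0.0258 × 1.21² = 0.05427
D = ½ρv²S·CD = ½ × 1.1 × 24² × 16.9 × 0.05427 = 291 N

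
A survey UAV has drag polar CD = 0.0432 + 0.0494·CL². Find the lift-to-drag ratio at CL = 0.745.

L/D = 10.5

CD = 0.0432 + 0.0494 × 0.745² = 0.07062
L/D = CL/CD = 0.745 / 0.07062 = 10.5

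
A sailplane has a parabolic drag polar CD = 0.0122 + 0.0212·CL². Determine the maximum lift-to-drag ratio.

For CD = CD0 + K·CL², (L/D)max occurs at CL* = √(CD0/K) and equals 1/(2√(K·CD0)).
(L/D)max = 1/(2√(0.0212 × 0.0122)) = 1/(2 × 0.01608) = 31.1

(L/D)max = 31.1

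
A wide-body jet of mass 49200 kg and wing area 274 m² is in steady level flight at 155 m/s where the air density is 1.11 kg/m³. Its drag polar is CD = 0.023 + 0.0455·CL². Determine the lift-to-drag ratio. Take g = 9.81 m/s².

L/D = 5.55

In steady level flight, lift balances weight: W = mg = 49200 × 9.81 = 4.8265×10^5 N.
q = ½ρv² = ½ × 1.11 × 155² = 13330 Pa.
CL = W/(q·S) = 4.8265×10^5 / (13330 × 274) = 0.1321.
CD = 0.023 + 0.0455 × 0.1321² = 0.02379.
L/D = CL/CD = 0.1321 / 0.02379 = 5.55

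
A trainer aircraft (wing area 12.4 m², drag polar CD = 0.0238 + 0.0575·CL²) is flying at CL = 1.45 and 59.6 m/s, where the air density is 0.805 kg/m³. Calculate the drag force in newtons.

CD = 0.0238 + 0.0575 × 1.45² = 0.1447
D = ½ρv²S·CD = ½ × 0.805 × 59.6² × 12.4 × 0.1447 = 2570 N

D = 2570 N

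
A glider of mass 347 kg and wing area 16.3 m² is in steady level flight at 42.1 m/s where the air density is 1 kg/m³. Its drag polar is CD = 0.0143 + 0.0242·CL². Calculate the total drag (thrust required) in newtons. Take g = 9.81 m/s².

D = 226 N

Level flight ⇒ L = W = m·g = 347 × 9.81 = 3404.1 N.
Dynamic pressure q = 0.5 × 1 × 42.1² = 886.2 Pa.
CL = 2W/(ρv²S) = 2×3404.1/(1×42.1²×16.3) = 0.2357.
CD = 0.0143 + 0.0242 × 0.2357² = 0.01564.
D = q·S·CD = 886.2 × 16.3 × 0.01564 = 226 N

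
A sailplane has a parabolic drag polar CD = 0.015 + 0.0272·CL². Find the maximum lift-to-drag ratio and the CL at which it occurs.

(L/D)max = 24.8, at CL = 0.743

For CD = CD0 + K·CL², (L/D)max occurs at CL* = √(CD0/K) and equals 1/(2√(K·CD0)).
(L/D)max = 1/(2√(0.0272 × 0.015)) = 1/(2 × 0.0202) = 24.8
CL* = √(0.015/0.0272) = 0.743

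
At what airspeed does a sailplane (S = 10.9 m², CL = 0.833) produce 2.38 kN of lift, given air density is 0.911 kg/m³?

v = 24 m/s

L = ½ρv²S·CL ⇒ v = √(2L/(ρ·S·CL))
v = √(2 × 2380 / (0.911 × 10.9 × 0.833)) = √575.5 = 24 m/s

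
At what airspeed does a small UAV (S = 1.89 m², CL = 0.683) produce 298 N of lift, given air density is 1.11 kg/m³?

v = 20.4 m/s

L = ½ρv²S·CL ⇒ v = √(2L/(ρ·S·CL))
v = √(2 × 298 / (1.11 × 1.89 × 0.683)) = √415.9 = 20.4 m/s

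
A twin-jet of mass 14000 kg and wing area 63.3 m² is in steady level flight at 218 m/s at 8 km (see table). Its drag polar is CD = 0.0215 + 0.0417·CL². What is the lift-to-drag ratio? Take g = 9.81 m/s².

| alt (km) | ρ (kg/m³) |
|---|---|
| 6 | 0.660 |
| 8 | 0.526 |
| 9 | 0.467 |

L/D = 7.63

At 8 km, from the table: ρ = 0.526 kg/m³.
Weight W = mg = 14000 × 9.81 = 1.3734×10^5 N; in level flight L = W.
Dynamic pressure q = 0.5 × 0.526 × 218² = 12500 Pa.
CL = W/(q·S) = 1.3734×10^5 / (12500 × 63.3) = 0.1736.
CD = 0.0215 + 0.0417 × 0.1736² = 0.02276.
L/D = CL/CD = 0.1736 / 0.02276 = 7.63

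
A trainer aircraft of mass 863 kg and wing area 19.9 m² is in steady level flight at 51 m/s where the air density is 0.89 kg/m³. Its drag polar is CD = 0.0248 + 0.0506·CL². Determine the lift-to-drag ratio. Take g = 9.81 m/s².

L/D = 11.6

Weight W = mg = 863 × 9.81 = 8466 N; in level flight L = W.
q = ½ρv² = ½ × 0.89 × 51² = 1157 Pa.
Required CL = L/(qS) = 8466/(1157·19.9) = 0.3676.
CD = 0.0248 + 0.0506 × 0.3676² = 0.03164.
L/D = CL/CD = 0.3676 / 0.03164 = 11.6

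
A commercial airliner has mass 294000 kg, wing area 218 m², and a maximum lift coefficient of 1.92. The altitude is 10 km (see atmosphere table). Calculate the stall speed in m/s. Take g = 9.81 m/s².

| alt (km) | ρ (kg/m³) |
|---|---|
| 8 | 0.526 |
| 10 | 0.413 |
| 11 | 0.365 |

V_stall = 183 m/s

At 10 km, from the table: ρ = 0.413 kg/m³.
Weight W = mg = 294000 × 9.81 = 2.884×10^6 N.
From L = ½ρV²S·CL,max = W: V_stall = √(2W/(ρSCL,max)) = √(2·2.884×10^6/(0.413·218·1.92))
V_stall = √33370 = 183 m/s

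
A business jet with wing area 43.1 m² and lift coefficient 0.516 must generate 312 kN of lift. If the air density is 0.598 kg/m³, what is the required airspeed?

L = ½ρv²S·CL ⇒ v = √(2L/(ρ·S·CL))
v = √(2 × 3.12×10^5 / (0.598 × 43.1 × 0.516)) = √46920 = 217 m/s

v = 217 m/s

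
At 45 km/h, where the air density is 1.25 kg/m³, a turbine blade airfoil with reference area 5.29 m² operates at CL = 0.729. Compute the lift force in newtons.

L = 377 N

Convert speed: v = 45 km/h ÷ 3.6 = 12.5 m/s.
L = ½ρv²S·CL = ½ × 1.25 × 12.5² × 5.29 × 0.729 = 377 N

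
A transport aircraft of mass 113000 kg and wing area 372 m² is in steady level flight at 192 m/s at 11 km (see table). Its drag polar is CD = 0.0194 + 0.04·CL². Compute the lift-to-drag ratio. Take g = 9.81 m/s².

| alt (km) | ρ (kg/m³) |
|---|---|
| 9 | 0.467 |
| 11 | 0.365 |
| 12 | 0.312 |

L/D = 16.3

At 11 km, from the table: ρ = 0.365 kg/m³.
Weight W = mg = 113000 × 9.81 = 1.1085×10^6 N; in level flight L = W.
q = ½ρv² = ½ × 0.365 × 192² = 6728 Pa.
CL = 2W/(ρv²S) = 2×1.1085×10^6/(0.365×192²×372) = 0.4429.
CD = 0.0194 + 0.04 × 0.4429² = 0.02725.
L/D = CL/CD = 0.4429 / 0.02725 = 16.3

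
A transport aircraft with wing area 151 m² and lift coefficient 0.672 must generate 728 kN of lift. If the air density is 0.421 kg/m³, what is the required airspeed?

v = 185 m/s

L = ½ρv²S·CL ⇒ v = √(2L/(ρ·S·CL))
v = √(2 × 7.28×10^5 / (0.421 × 151 × 0.672)) = √34080 = 185 m/s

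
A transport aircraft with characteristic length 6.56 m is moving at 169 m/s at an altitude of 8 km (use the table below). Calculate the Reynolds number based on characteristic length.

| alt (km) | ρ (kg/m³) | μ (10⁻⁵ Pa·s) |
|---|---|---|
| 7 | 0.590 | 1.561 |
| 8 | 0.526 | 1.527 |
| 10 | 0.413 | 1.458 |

At 8 km, from the table: ρ = 0.526 kg/m³, μ = 1.527×10⁻⁵ Pa·s.
Re = ρ·v·c/μ = 0.526 × 169 × 6.56 / (1.527×10⁻⁵) = 3.82×10^7

Re = 3.82×10^7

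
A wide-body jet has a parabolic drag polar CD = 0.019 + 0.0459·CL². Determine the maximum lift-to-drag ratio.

(L/D)max = 16.9

For CD = CD0 + K·CL², (L/D)max occurs at CL* = √(CD0/K) and equals 1/(2√(K·CD0)).
(L/D)max = 1/(2√(0.0459 × 0.019)) = 1/(2 × 0.02953) = 16.9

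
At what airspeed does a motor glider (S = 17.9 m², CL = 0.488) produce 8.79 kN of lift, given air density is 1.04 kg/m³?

v = 44 m/s

L = ½ρv²S·CL ⇒ v = √(2L/(ρ·S·CL))
v = √(2 × 8790 / (1.04 × 17.9 × 0.488)) = √1935 = 44 m/s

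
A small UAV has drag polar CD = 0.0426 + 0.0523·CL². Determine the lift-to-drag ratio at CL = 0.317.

L/D = 6.62

CD = 0.0426 + 0.0523 × 0.317² = 0.04786
L/D = CL/CD = 0.317 / 0.04786 = 6.62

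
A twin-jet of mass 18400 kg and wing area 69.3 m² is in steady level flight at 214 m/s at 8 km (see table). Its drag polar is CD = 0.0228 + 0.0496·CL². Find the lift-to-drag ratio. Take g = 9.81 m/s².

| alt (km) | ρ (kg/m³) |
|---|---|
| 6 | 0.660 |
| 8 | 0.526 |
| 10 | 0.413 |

L/D = 8.61

At 8 km, from the table: ρ = 0.526 kg/m³.
In steady level flight, lift balances weight: W = mg = 18400 × 9.81 = 1.805×10^5 N.
Dynamic pressure q = 0.5 × 0.526 × 214² = 12040 Pa.
Required CL = L/(qS) = 1.805×10^5/(12040·69.3) = 0.2163.
CD = 0.0228 + 0.0496 × 0.2163² = 0.02512.
L/D = CL/CD = 0.2163 / 0.02512 = 8.61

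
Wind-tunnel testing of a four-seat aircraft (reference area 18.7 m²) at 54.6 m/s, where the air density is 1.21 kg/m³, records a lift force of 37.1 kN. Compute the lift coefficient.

From L = ½ρv²S·CL, rearranging gives CL = 2L/(ρv²S).
CL = 2 × 37100 / (1.21 × 54.6² × 18.7) = 1.1

CL = 1.1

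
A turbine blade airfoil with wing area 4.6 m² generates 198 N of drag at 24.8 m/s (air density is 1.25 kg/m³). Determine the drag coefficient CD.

CD = 0.112

From D = ½ρv²S·CD, rearranging gives CD = 2D/(ρv²S).
CD = 2 × 198 / (1.25 × 24.8² × 4.6) = 0.112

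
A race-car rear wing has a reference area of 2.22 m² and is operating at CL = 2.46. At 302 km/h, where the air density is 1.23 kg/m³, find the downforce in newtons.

L = 23600 N

Convert speed: v = 302 km/h ÷ 3.6 = 83.89 m/s.
Dynamic pressure q = ½ρv² = ½ × 1.23 × 83.89² = 4328 Pa.
L = q·S·CL = 4328 × 2.22 × 2.46 = 23600 N ≈ 23.6 kN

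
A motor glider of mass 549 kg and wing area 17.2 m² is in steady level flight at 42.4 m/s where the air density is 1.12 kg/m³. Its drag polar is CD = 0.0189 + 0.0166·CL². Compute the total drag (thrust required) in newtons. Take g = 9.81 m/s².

Level flight ⇒ L = W = m·g = 549 × 9.81 = 5385.7 N.
q = ½ρv² = ½ × 1.12 × 42.4² = 1007 Pa.
Required CL = L/(qS) = 5385.7/(1007·17.2) = 0.311.
CD = 0.0189 + 0.0166 × 0.311² = 0.02051.
D = q·S·CD = 1007 × 17.2 × 0.02051 = 355.1 N

D = 355 N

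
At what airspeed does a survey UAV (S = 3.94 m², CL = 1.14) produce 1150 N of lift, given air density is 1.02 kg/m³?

v = 22.4 m/s

L = ½ρv²S·CL ⇒ v = √(2L/(ρ·S·CL))
v = √(2 × 1150 / (1.02 × 3.94 × 1.14)) = √502 = 22.4 m/s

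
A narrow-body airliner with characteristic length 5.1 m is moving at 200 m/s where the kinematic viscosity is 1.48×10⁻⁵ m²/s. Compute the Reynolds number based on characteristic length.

Re = 6.89×10^7

Re = v·c/ν = 200 × 5.1 / (1.48×10⁻⁵) = 6.89×10^7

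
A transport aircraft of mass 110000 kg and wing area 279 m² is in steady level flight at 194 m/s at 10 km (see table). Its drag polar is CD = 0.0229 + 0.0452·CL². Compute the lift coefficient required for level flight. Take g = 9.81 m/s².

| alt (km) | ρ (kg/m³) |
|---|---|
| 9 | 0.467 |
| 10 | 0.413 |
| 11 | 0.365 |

CL = 0.498

At 10 km, from the table: ρ = 0.413 kg/m³.
Level flight ⇒ L = W = m·g = 110000 × 9.81 = 1.0791×10^6 N.
Dynamic pressure q = 0.5 × 0.413 × 194² = 7772 Pa.
CL = W/(q·S) = 1.0791×10^6 / (7772 × 279) = 0.4977.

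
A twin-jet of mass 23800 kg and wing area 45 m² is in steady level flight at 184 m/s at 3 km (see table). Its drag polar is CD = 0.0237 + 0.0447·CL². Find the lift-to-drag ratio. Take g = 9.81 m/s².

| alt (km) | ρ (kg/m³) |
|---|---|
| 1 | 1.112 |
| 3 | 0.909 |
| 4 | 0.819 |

L/D = 11.7

At 3 km, from the table: ρ = 0.909 kg/m³.
In steady level flight, lift balances weight: W = mg = 23800 × 9.81 = 2.3348×10^5 N.
q = ½ρv² = ½ × 0.909 × 184² = 15390 Pa.
CL = 2W/(ρv²S) = 2×2.3348×10^5/(0.909×184²×45) = 0.3372.
CD = 0.0237 + 0.0447 × 0.3372² = 0.02878.
L/D = CL/CD = 0.3372 / 0.02878 = 11.7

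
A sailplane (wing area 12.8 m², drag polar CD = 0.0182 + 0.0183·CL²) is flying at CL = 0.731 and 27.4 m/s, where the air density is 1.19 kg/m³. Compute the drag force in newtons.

D = 160 N

CD = 0.0182 + 0.0183 × 0.731² = 0.02798
D = ½ρv²S·CD = ½ × 1.19 × 27.4² × 12.8 × 0.02798 = 160 N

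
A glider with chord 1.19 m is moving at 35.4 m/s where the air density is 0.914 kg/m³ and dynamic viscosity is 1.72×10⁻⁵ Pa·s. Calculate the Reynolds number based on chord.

Re = ρ·v·c/μ = 0.914 × 35.4 × 1.19 / (1.72×10⁻⁵) = 2.24×10^6

Re = 2.24×10^6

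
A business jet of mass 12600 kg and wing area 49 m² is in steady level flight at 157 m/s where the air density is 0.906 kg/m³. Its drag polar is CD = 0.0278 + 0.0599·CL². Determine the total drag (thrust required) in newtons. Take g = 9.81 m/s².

Weight W = mg = 12600 × 9.81 = 1.2361×10^5 N; in level flight L = W.
q = ½ρv² = ½ × 0.906 × 157² = 11170 Pa.
CL = W/(q·S) = 1.2361×10^5 / (11170 × 49) = 0.2259.
CD = 0.0278 + 0.0599 × 0.2259² = 0.03086.
D = q·S·CD = 11170 × 49 × 0.03086 = 16880 N

D = 16900 N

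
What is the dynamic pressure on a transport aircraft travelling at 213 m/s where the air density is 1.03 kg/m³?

q = ½ρv² = ½ × 1.03 × 213² = 23400 Pa

q = 23400 Pa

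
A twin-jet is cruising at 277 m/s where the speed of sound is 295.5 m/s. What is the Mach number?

M = v/a = 277 / 295.5 = 0.937

M = 0.937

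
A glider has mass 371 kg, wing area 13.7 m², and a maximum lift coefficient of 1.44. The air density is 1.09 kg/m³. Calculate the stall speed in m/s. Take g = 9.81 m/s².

Stall occurs when L = W at CL,max. W = mg = 371 × 9.81 = 3640 N.
From L = ½ρV²S·CL,max = W: V_stall = √(2W/(ρSCL,max)) = √(2·3640/(1.09·13.7·1.44))
V_stall = √338.5 = 18.4 m/s

V_stall = 18.4 m/s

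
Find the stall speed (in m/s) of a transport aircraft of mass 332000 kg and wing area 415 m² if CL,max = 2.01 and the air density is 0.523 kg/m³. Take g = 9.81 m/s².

Stall occurs when L = W at CL,max. W = mg = 332000 × 9.81 = 3.257×10^6 N.
V_stall = √(2W/(ρ·S·CL,max)) = √(2 × 3.257×10^6 / (0.523 × 415 × 2.01))
V_stall = √14930 = 122 m/s

V_stall = 122 m/s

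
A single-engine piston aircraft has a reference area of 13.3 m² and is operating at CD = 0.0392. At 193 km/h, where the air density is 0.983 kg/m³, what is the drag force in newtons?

D = 736 N

Convert speed: v = 193 km/h ÷ 3.6 = 53.61 m/s.
Dynamic pressure q = ½ρv² = ½ × 0.983 × 53.61² = 1413 Pa.
D = q·S·CD = 1413 × 13.3 × 0.0392 = 736 N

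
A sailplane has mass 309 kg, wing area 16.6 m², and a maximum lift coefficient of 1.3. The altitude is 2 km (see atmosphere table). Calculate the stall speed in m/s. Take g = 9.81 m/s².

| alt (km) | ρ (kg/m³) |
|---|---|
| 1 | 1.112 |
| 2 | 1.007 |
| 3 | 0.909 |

V_stall = 16.7 m/s

At 2 km, from the table: ρ = 1.007 kg/m³.
Weight W = mg = 309 × 9.81 = 3031 N.
From L = ½ρV²S·CL,max = W: V_stall = √(2W/(ρSCL,max)) = √(2·3031/(1.007·16.6·1.3))
V_stall = √279 = 16.7 m/s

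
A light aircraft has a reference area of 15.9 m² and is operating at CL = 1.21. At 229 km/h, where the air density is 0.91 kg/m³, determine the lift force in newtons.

Convert speed: v = 229 km/h ÷ 3.6 = 63.61 m/s.
L = ½ρv²S·CL = ½ × 0.91 × 63.61² × 15.9 × 1.21 = 35400 N ≈ 35.4 kN

L = 35400 N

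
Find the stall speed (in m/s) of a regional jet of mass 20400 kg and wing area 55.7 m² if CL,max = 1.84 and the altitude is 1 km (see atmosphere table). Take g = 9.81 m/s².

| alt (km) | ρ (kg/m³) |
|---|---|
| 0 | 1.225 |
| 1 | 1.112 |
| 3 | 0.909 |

At 1 km, from the table: ρ = 1.112 kg/m³.
Stall occurs when L = W at CL,max. W = mg = 20400 × 9.81 = 2.001×10^5 N.
From L = ½ρV²S·CL,max = W: V_stall = √(2W/(ρSCL,max)) = √(2·2.001×10^5/(1.112·55.7·1.84))
V_stall = √3512 = 59.3 m/s

V_stall = 59.3 m/s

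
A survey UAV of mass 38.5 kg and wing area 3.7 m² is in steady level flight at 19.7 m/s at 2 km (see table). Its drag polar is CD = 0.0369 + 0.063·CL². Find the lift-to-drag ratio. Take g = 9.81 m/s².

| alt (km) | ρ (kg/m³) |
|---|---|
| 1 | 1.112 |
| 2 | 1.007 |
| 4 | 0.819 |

At 2 km, from the table: ρ = 1.007 kg/m³.
Weight W = mg = 38.5 × 9.81 = 377.69 N; in level flight L = W.
Dynamic pressure q = 0.5 × 1.007 × 19.7² = 195.4 Pa.
Required CL = L/(qS) = 377.69/(195.4·3.7) = 0.5224.
CD = 0.0369 + 0.063 × 0.5224² = 0.05409.
L/D = CL/CD = 0.5224 / 0.05409 = 9.66

L/D = 9.66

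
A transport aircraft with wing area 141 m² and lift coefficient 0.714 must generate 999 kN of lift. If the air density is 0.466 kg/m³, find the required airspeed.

v = 206 m/s

L = ½ρv²S·CL ⇒ v = √(2L/(ρ·S·CL))
v = √(2 × 9.99×10^5 / (0.466 × 141 × 0.714)) = √42590 = 206 m/s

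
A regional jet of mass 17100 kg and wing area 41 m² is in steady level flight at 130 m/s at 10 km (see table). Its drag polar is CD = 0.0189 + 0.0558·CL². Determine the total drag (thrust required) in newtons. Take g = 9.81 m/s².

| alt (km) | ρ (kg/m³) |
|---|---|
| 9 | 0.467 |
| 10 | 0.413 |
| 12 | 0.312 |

At 10 km, from the table: ρ = 0.413 kg/m³.
Weight W = mg = 17100 × 9.81 = 1.6775×10^5 N; in level flight L = W.
q = ½ρv² = ½ × 0.413 × 130² = 3490 Pa.
Required CL = L/(qS) = 1.6775×10^5/(3490·41) = 1.172.
CD = 0.0189 + 0.0558 × 1.172² = 0.0956.
D = q·S·CD = 3490 × 41 × 0.0956 = 13680 N

D = 13700 N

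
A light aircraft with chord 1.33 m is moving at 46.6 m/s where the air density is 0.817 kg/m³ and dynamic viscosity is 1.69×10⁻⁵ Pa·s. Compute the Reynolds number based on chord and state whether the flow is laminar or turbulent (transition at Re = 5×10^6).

Re = ρ·v·c/μ = 0.817 × 46.6 × 1.33 / (1.69×10⁻⁵) = 3×10^6
Since 3×10^6 < 5×10^6, the flow is laminar.

Re = 3×10^6 (laminar)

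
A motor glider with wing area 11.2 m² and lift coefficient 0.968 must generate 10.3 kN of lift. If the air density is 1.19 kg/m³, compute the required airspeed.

L = ½ρv²S·CL ⇒ v = √(2L/(ρ·S·CL))
v = √(2 × 10300 / (1.19 × 11.2 × 0.968)) = √1597 = 40 m/s

v = 40 m/s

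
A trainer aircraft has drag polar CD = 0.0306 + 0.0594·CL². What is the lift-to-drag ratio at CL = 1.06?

CD = 0.0306 + 0.0594 × 1.06² = 0.09734
L/D = CL/CD = 1.06 / 0.09734 = 10.9

L/D = 10.9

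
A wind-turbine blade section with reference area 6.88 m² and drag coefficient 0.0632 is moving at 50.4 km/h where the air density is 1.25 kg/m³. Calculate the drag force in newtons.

Convert speed: v = 50.4 km/h ÷ 3.6 = 14 m/s.
D = ½ρv²S·CD = ½ × 1.25 × 14² × 6.88 × 0.0632 = 53.3 N

D = 53.3 N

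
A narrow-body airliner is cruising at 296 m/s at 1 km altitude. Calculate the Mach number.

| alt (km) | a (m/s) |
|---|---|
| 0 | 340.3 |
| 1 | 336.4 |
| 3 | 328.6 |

At 1 km, from the table: a = 336.4 m/s.
M = v/a = 296 / 336.4 = 0.88

M = 0.88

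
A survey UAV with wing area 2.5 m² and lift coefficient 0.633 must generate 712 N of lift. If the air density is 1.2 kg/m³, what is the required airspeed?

L = ½ρv²S·CL ⇒ v = √(2L/(ρ·S·CL))
v = √(2 × 712 / (1.2 × 2.5 × 0.633)) = √749.9 = 27.4 m/s

v = 27.4 m/s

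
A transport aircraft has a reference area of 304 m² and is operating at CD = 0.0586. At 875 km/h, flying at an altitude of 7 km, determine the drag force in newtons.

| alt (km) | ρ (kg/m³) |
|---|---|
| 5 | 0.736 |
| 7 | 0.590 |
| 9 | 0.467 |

At 7 km, from the table: ρ = 0.590 kg/m³.
Convert speed: v = 875 km/h ÷ 3.6 = 243.1 m/s.
Dynamic pressure q = ½ρv² = ½ × 0.59 × 243.1² = 17430 Pa.
D = q·S·CD = 17430 × 304 × 0.0586 = 3.1×10^5 N ≈ 310 kN

D = 3.1×10^5 N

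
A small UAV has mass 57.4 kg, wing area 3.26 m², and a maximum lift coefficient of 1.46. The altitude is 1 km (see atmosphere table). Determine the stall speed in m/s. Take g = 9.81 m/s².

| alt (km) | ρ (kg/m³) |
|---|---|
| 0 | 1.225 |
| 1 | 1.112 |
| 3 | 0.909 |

V_stall = 14.6 m/s

At 1 km, from the table: ρ = 1.112 kg/m³.
Weight W = mg = 57.4 × 9.81 = 563.1 N.
V_stall = √(2W/(ρ·S·CL,max)) = √(2 × 563.1 / (1.112 × 3.26 × 1.46))
V_stall = √212.8 = 14.6 m/s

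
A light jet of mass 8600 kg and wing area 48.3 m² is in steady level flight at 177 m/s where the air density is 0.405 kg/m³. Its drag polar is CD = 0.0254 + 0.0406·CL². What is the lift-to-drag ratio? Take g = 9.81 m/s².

L/D = 9.67

Level flight ⇒ L = W = m·g = 8600 × 9.81 = 84366 N.
Dynamic pressure q = 0.5 × 0.405 × 177² = 6344 Pa.
CL = W/(q·S) = 84366 / (6344 × 48.3) = 0.2753.
CD = 0.0254 + 0.0406 × 0.2753² = 0.02848.
L/D = CL/CD = 0.2753 / 0.02848 = 9.67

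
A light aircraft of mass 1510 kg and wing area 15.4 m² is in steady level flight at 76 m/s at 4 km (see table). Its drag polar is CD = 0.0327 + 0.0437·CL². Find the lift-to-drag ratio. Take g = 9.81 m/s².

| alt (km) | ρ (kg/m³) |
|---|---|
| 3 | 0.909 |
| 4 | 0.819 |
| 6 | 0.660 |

At 4 km, from the table: ρ = 0.819 kg/m³.
Level flight ⇒ L = W = m·g = 1510 × 9.81 = 14813 N.
Dynamic pressure q = 0.5 × 0.819 × 76² = 2365 Pa.
Required CL = L/(qS) = 14813/(2365·15.4) = 0.4067.
CD = 0.0327 + 0.0437 × 0.4067² = 0.03993.
L/D = CL/CD = 0.4067 / 0.03993 = 10.2

L/D = 10.2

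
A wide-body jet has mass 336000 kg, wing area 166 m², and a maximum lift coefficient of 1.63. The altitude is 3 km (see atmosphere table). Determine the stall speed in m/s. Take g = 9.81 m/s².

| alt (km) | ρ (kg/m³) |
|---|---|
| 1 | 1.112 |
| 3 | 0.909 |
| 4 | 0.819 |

V_stall = 164 m/s

At 3 km, from the table: ρ = 0.909 kg/m³.
At stall, lift equals weight: L = W = m·g = 336000 × 9.81 = 3.296×10^6 N.
From L = ½ρV²S·CL,max = W: V_stall = √(2W/(ρSCL,max)) = √(2·3.296×10^6/(0.909·166·1.63))
V_stall = √26800 = 164 m/s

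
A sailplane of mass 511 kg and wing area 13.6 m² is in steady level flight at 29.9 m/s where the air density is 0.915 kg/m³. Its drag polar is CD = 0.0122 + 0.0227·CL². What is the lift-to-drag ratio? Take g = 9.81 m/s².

Weight W = mg = 511 × 9.81 = 5012.9 N; in level flight L = W.
q = ½ρv² = ½ × 0.915 × 29.9² = 409 Pa.
CL = W/(q·S) = 5012.9 / (409 × 13.6) = 0.9012.
CD = 0.0122 + 0.0227 × 0.9012² = 0.03064.
L/D = CL/CD = 0.9012 / 0.03064 = 29.4

L/D = 29.4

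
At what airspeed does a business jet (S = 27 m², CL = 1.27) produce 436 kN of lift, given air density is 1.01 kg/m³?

L = ½ρv²S·CL ⇒ v = √(2L/(ρ·S·CL))
v = √(2 × 4.36×10^5 / (1.01 × 27 × 1.27)) = √25180 = 159 m/s

v = 159 m/s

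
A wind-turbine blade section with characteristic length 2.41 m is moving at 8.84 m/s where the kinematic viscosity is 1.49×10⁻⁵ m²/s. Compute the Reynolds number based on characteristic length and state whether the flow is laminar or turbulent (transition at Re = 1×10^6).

Re = 1.43×10^6 (turbulent)

Re = v·c/ν = 8.84 × 2.41 / (1.49×10⁻⁵) = 1.43×10^6
Since 1.43×10^6 > 1×10^6, the flow is turbulent.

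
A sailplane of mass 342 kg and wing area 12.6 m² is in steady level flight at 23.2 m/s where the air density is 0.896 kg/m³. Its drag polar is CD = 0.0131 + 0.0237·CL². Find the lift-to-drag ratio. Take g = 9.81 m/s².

L/D = 26.3

Weight W = mg = 342 × 9.81 = 3355 N; in level flight L = W.
q = ½ρv² = ½ × 0.896 × 23.2² = 241.1 Pa.
CL = W/(q·S) = 3355 / (241.1 × 12.6) = 1.104.
CD = 0.0131 + 0.0237 × 1.104² = 0.042.
L/D = CL/CD = 1.104 / 0.042 = 26.3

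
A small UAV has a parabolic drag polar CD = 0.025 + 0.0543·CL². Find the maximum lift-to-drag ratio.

For CD = CD0 + K·CL², (L/D)max occurs at CL* = √(CD0/K) and equals 1/(2√(K·CD0)).
(L/D)max = 1/(2√(0.0543 × 0.025)) = 1/(2 × 0.03684) = 13.6

(L/D)max = 13.6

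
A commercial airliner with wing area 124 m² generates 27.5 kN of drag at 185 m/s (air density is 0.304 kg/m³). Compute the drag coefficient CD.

From D = ½ρv²S·CD, rearranging gives CD = 2D/(ρv²S).
CD = 2 × 27500 / (0.304 × 185² × 124) = 0.0426

CD = 0.0426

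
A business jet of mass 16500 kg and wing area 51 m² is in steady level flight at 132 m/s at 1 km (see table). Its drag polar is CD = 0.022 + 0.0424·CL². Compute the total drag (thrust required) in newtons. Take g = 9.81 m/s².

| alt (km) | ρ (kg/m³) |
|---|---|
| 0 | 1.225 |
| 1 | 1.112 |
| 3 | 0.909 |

At 1 km, from the table: ρ = 1.112 kg/m³.
Weight W = mg = 16500 × 9.81 = 1.6186×10^5 N; in level flight L = W.
q = ½ρv² = ½ × 1.112 × 132² = 9688 Pa.
CL = 2W/(ρv²S) = 2×1.6186×10^5/(1.112×132²×51) = 0.3276.
CD = 0.022 + 0.0424 × 0.3276² = 0.02655.
D = q·S·CD = 9688 × 51 × 0.02655 = 13120 N

D = 13100 N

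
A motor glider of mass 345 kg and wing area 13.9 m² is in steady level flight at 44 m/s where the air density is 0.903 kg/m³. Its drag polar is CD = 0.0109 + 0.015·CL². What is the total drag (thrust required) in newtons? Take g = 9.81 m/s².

Weight W = mg = 345 × 9.81 = 3384.5 N; in level flight L = W.
Dynamic pressure q = 0.5 × 0.903 × 44² = 874.1 Pa.
CL = 2W/(ρv²S) = 2×3384.5/(0.903×44²×13.9) = 0.2786.
CD = 0.0109 + 0.015 × 0.2786² = 0.01206.
D = q·S·CD = 874.1 × 13.9 × 0.01206 = 146.6 N

D = 147 N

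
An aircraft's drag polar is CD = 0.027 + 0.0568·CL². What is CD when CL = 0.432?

CD = 0.0376

CD = 0.027 + 0.0568 × 0.432² = 0.027 + 0.0106 = 0.0376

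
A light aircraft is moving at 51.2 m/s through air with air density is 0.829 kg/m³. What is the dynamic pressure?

q = 1090 Pa

q = ½ρv² = ½ × 0.829 × 51.2² = 1090 Pa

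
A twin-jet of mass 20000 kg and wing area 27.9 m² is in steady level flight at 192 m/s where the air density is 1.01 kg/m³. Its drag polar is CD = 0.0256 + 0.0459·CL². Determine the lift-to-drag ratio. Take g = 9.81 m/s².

L/D = 11.7

In steady level flight, lift balances weight: W = mg = 20000 × 9.81 = 1.962×10^5 N.
Dynamic pressure q = 0.5 × 1.01 × 192² = 18620 Pa.
Required CL = L/(qS) = 1.962×10^5/(18620·27.9) = 0.3777.
CD = 0.0256 + 0.0459 × 0.3777² = 0.03215.
L/D = CL/CD = 0.3777 / 0.03215 = 11.7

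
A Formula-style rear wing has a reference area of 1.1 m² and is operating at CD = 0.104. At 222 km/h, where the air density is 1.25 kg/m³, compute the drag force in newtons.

Convert speed: v = 222 km/h ÷ 3.6 = 61.67 m/s.
D = ½ρv²S·CD = ½ × 1.25 × 61.67² × 1.1 × 0.104 = 272 N

D = 272 N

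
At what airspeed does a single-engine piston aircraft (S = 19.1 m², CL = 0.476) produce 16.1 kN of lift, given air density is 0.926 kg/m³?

v = 61.8 m/s

L = ½ρv²S·CL ⇒ v = √(2L/(ρ·S·CL))
v = √(2 × 16100 / (0.926 × 19.1 × 0.476)) = √3825 = 61.8 m/s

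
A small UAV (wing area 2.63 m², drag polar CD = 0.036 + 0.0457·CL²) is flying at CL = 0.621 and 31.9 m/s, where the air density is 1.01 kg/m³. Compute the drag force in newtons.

CD = 0.036 + 0.0457 × 0.621² = 0.05362
D = ½ρv²S·CD = ½ × 1.01 × 31.9² × 2.63 × 0.05362 = 72.5 N

D = 72.5 N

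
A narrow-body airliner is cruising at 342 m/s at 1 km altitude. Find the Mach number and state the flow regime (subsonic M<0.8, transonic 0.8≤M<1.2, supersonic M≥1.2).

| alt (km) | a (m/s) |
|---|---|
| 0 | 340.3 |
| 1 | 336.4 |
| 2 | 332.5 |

At 1 km, from the table: a = 336.4 m/s.
M = v/a = 342 / 336.4 = 1.02
M = 1.02 → transonic.

M = 1.02 (transonic)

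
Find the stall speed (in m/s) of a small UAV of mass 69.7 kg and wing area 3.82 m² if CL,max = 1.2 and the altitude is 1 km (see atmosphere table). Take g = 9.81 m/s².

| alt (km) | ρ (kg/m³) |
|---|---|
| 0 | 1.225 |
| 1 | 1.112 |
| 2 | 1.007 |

V_stall = 16.4 m/s

At 1 km, from the table: ρ = 1.112 kg/m³.
Stall occurs when L = W at CL,max. W = mg = 69.7 × 9.81 = 683.8 N.
V_stall = √(2W/(ρ·S·CL,max)) = √(2 × 683.8 / (1.112 × 3.82 × 1.2))
V_stall = √268.3 = 16.4 m/s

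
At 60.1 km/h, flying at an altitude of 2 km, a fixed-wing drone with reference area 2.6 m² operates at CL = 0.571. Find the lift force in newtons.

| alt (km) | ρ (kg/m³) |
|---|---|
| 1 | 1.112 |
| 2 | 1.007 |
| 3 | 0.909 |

L = 208 N

At 2 km, from the table: ρ = 1.007 kg/m³.
Convert speed: v = 60.1 km/h ÷ 3.6 = 16.69 m/s.
L = ½ρv²S·CL = ½ × 1.007 × 16.69² × 2.6 × 0.571 = 208 N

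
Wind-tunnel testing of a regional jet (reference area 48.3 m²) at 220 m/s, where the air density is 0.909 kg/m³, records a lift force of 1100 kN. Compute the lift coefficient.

CL = 1.04

From L = ½ρv²S·CL, rearranging gives CL = 2L/(ρv²S).
CL = 2 × 1.1×10^6 / (0.909 × 220² × 48.3) = 1.04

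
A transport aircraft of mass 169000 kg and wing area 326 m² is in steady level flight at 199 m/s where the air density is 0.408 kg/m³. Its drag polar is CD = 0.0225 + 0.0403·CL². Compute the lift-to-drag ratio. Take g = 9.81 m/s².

L/D = 16.4

Weight W = mg = 169000 × 9.81 = 1.6579×10^6 N; in level flight L = W.
q = ½ρv² = ½ × 0.408 × 199² = 8079 Pa.
Required CL = L/(qS) = 1.6579×10^6/(8079·326) = 0.6295.
CD = 0.0225 + 0.0403 × 0.6295² = 0.03847.
L/D = CL/CD = 0.6295 / 0.03847 = 16.4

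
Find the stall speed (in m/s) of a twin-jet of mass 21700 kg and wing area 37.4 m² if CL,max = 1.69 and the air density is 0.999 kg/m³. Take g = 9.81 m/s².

Weight W = mg = 21700 × 9.81 = 2.129×10^5 N.
From L = ½ρV²S·CL,max = W: V_stall = √(2W/(ρSCL,max)) = √(2·2.129×10^5/(0.999·37.4·1.69))
V_stall = √6743 = 82.1 m/s

V_stall = 82.1 m/s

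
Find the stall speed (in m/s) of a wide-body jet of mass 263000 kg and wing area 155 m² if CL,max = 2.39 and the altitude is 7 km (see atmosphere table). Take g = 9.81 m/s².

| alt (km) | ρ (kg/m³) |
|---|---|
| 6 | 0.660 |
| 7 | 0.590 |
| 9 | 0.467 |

At 7 km, from the table: ρ = 0.590 kg/m³.
Stall occurs when L = W at CL,max. W = mg = 263000 × 9.81 = 2.58×10^6 N.
V_stall = √(2W/(ρ·S·CL,max)) = √(2 × 2.58×10^6 / (0.59 × 155 × 2.39))
V_stall = √23610 = 154 m/s

V_stall = 154 m/s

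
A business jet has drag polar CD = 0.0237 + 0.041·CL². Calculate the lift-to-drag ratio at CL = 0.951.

CD = 0.0237 + 0.041 × 0.951² = 0.06078
L/D = CL/CD = 0.951 / 0.06078 = 15.6

L/D = 15.6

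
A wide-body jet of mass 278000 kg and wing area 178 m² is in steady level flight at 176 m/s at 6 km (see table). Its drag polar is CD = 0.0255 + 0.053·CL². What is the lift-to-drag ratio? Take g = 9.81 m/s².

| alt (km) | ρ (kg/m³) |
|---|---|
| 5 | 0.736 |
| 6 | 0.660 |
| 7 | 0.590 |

At 6 km, from the table: ρ = 0.660 kg/m³.
Weight W = mg = 278000 × 9.81 = 2.7272×10^6 N; in level flight L = W.
Dynamic pressure q = 0.5 × 0.66 × 176² = 10220 Pa.
CL = W/(q·S) = 2.7272×10^6 / (10220 × 178) = 1.499.
CD = 0.0255 + 0.053 × 1.499² = 0.1446.
L/D = CL/CD = 1.499 / 0.1446 = 10.4

L/D = 10.4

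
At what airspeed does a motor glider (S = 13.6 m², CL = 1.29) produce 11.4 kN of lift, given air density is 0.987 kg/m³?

v = 36.3 m/s

L = ½ρv²S·CL ⇒ v = √(2L/(ρ·S·CL))
v = √(2 × 11400 / (0.987 × 13.6 × 1.29)) = √1317 = 36.3 m/s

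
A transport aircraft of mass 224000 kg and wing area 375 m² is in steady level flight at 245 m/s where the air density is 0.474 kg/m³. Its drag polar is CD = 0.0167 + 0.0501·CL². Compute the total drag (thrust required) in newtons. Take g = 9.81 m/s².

Level flight ⇒ L = W = m·g = 224000 × 9.81 = 2.1974×10^6 N.
Dynamic pressure q = 0.5 × 0.474 × 245² = 14230 Pa.
Required CL = L/(qS) = 2.1974×10^6/(14230·375) = 0.4119.
CD = 0.0167 + 0.0501 × 0.4119² = 0.0252.
D = q·S·CD = 14230 × 375 × 0.0252 = 1.344×10^5 N

D = 1.34×10^5 N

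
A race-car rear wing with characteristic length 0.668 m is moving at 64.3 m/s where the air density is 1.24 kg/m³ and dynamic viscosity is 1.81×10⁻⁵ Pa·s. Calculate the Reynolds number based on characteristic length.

Re = 2.94×10^6

Re = ρ·v·c/μ = 1.24 × 64.3 × 0.668 / (1.81×10⁻⁵) = 2.94×10^6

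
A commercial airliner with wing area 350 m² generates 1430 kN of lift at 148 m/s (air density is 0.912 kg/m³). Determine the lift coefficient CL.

From L = ½ρv²S·CL, rearranging gives CL = 2L/(ρv²S).
CL = 2 × 1.43×10^6 / (0.912 × 148² × 350) = 0.409

CL = 0.409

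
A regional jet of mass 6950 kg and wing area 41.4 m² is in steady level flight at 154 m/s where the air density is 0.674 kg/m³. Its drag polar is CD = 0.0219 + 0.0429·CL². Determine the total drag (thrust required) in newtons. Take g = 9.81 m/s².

Weight W = mg = 6950 × 9.81 = 68180 N; in level flight L = W.
Dynamic pressure q = 0.5 × 0.674 × 154² = 7992 Pa.
Required CL = L/(qS) = 68180/(7992·41.4) = 0.2061.
CD = 0.0219 + 0.0429 × 0.2061² = 0.02372.
D = q·S·CD = 7992 × 41.4 × 0.02372 = 7849 N

D = 7850 N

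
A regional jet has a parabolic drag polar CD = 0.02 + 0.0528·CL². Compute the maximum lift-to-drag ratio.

For CD = CD0 + K·CL², (L/D)max occurs at CL* = √(CD0/K) and equals 1/(2√(K·CD0)).
(L/D)max = 1/(2√(0.0528 × 0.02)) = 1/(2 × 0.0325) = 15.4

(L/D)max = 15.4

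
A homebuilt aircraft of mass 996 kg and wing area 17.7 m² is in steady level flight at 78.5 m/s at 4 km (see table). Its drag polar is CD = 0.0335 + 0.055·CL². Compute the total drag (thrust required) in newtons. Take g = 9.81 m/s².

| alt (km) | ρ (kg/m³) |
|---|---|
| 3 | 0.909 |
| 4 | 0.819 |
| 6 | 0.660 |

D = 1610 N

At 4 km, from the table: ρ = 0.819 kg/m³.
Level flight ⇒ L = W = m·g = 996 × 9.81 = 9770.8 N.
q = ½ρv² = ½ × 0.819 × 78.5² = 2523 Pa.
CL = 2W/(ρv²S) = 2×9770.8/(0.819×78.5²×17.7) = 0.2188.
CD = 0.0335 + 0.055 × 0.2188² = 0.03613.
D = q·S·CD = 2523 × 17.7 × 0.03613 = 1614 N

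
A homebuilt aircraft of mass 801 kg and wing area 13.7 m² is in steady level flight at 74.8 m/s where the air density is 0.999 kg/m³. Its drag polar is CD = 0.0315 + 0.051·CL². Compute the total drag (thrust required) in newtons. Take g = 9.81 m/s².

D = 1290 N

In steady level flight, lift balances weight: W = mg = 801 × 9.81 = 7857.8 N.
Dynamic pressure q = 0.5 × 0.999 × 74.8² = 2795 Pa.
Required CL = L/(qS) = 7857.8/(2795·13.7) = 0.2052.
CD = 0.0315 + 0.051 × 0.2052² = 0.03365.
D = q·S·CD = 2795 × 13.7 × 0.03365 = 1288 N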